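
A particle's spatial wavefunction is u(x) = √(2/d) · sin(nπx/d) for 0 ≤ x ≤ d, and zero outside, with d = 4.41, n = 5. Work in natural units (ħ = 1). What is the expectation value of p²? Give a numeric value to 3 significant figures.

12.7

p² u = −ħ² d²u/dx²; ⟨p²⟩ = −ħ² ∫ u*·u'' dx.
d/dx sin(nπx/d) = (nπ/d)·cos(nπx/d) and d²/dx² sin(nπx/d) = −(nπ/d)²·sin(nπx/d); on 0 ≤ x ≤ d, ∫sin²(nπx/d) dx = d/2 and ∫sin(nπx/d)·cos(nπx/d) dx = 0.
⟨p²⟩ = 12.687.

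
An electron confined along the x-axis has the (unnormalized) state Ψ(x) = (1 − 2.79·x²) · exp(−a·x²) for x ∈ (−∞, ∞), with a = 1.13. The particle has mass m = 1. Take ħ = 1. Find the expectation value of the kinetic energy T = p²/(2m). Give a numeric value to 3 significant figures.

3.05

T = −(ħ²/2m) d²/dx², so ⟨T⟩ = −(ħ²/2m) ∫ Ψ*·Ψ'' dx / ∫|Ψ|² dx; with m = 1.
Expand each integrand as polynomial × e^(−2ax²) and use ∫x^(2j)·e^(−2ax²) dx = (2j−1)!!/(4a)^j · √(π/(2a)), odd powers → 0; here √(π/(2a)) = 1.1790. Differentiate with the product rule, d/dx e^(−ax²) = −2ax·e^(−ax²).
State is unnormalized: ∫|Ψ|² dx = 1.0711, and ∫Ψ*·(−ħ²/2m · Ψ'') dx = 3.2651, so ⟨T⟩ = 3.2651 / 1.0711.
⟨T⟩ = 3.0483.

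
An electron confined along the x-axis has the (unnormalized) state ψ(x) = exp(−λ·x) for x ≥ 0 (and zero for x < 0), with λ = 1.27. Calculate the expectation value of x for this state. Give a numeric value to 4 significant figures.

⟨x⟩ = ∫ x·|ψ|² dx / ∫|ψ|² dx (integrals over the domain).
Every integrand reduces to terms xʲ·e^(−2λx) on [0, ∞); use ∫₀^∞ xʲ·e^(−2λx) dx = j!/(2λ)^(j+1).
State is unnormalized: ∫|ψ|² dx = 0.39370, and ∫ψ*·x·ψ dx = 0.15500, so ⟨x⟩ = 0.15500 / 0.39370.
⟨x⟩ = 0.39370.

0.3937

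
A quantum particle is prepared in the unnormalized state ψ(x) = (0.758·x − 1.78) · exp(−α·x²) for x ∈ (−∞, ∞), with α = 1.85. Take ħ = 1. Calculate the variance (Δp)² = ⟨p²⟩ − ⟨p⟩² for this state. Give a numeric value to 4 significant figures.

1.939

Compute ⟨p⟩ and ⟨p²⟩ separately; (Δp)² = ⟨p²⟩ − ⟨p⟩².
Expand each integrand as polynomial × e^(−2αx²) and use ∫x^(2j)·e^(−2αx²) dx = (2j−1)!!/(4α)^j · √(π/(2α)), odd powers → 0; here √(π/(2α)) = 0.92145. Differentiate with the product rule, d/dx e^(−αx²) = −2αx·e^(−αx²).
Normalization: ∫|ψ|² dx = 2.9911.
⟨p⟩ = 0.0000 and ⟨p²⟩ = 1.9385.
(Δp)² = 1.9385 − (0.0000)² = 1.9385.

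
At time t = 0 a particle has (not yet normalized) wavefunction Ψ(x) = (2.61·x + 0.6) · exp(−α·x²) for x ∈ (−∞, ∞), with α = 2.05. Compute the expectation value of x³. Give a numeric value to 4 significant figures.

⟨x³⟩ = ∫ x³·|Ψ|² dx / ∫|Ψ|² dx (integrals over the domain).
Expand each integrand as polynomial × e^(−2αx²) and use ∫x^(2j)·e^(−2αx²) dx = (2j−1)!!/(4α)^j · √(π/(2α)), odd powers → 0; here √(π/(2α)) = 0.87535.
State is unnormalized: ∫|Ψ|² dx = 1.0423, and ∫Ψ*·x³·Ψ dx = 0.12232, so ⟨x³⟩ = 0.12232 / 1.0423.
⟨x³⟩ = 0.11735.

0.1174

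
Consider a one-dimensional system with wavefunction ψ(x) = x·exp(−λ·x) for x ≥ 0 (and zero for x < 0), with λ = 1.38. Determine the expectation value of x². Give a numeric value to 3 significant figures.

1.58

⟨x²⟩ = ∫ x²·|ψ|² dx / ∫|ψ|² dx (integrals over the domain).
Every integrand reduces to terms xʲ·e^(−2λx) on [0, ∞); use ∫₀^∞ xʲ·e^(−2λx) dx = j!/(2λ)^(j+1).
State is unnormalized: ∫|ψ|² dx = 0.095127, and ∫ψ*·x²·ψ dx = 0.14985, so ⟨x²⟩ = 0.14985 / 0.095127.
⟨x²⟩ = 1.5753.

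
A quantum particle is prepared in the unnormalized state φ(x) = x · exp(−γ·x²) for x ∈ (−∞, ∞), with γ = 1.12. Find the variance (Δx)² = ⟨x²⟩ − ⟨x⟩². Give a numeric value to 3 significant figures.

Compute ⟨x⟩ and ⟨x²⟩ separately, then (Δx)² = ⟨x²⟩ − ⟨x⟩².
Expand each integrand as polynomial × e^(−2γx²) and use ∫x^(2j)·e^(−2γx²) dx = (2j−1)!!/(4γ)^j · √(π/(2γ)), odd powers → 0; here √(π/(2γ)) = 1.1843.
Normalization: ∫|φ|² dx = 0.26435.
⟨x⟩ = 0.0000 and ⟨x²⟩ = 0.66964.
(Δx)² = 0.66964 − (0.0000)² = 0.66964.

0.670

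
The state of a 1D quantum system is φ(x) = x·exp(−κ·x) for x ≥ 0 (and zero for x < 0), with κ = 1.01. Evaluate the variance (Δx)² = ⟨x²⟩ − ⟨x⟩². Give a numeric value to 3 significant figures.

Compute ⟨x⟩ and ⟨x²⟩ separately, then (Δx)² = ⟨x²⟩ − ⟨x⟩².
Every integrand reduces to terms xʲ·e^(−2κx) on [0, ∞); use ∫₀^∞ xʲ·e^(−2κx) dx = j!/(2κ)^(j+1).
Normalization: ∫|φ|² dx = 0.24265.
⟨x⟩ = 1.4851 and ⟨x²⟩ = 2.9409.
(Δx)² = 2.9409 − (1.4851)² = 0.73522.

0.735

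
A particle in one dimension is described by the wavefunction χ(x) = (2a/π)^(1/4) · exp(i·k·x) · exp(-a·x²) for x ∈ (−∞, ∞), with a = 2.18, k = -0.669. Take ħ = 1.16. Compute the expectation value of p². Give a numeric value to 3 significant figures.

p² χ = −ħ² d²χ/dx²; ⟨p²⟩ = −ħ² ∫ χ*·χ'' dx.
Gaussian moments: ∫x^(2j)·e^(−2ax²) dx = (2j−1)!!/(4a)^j · √(π/(2a)), odd powers integrate to 0; here √(π/(2a)) = 0.84885. Derivatives: χ′ = (ik − 2ax)·χ, χ″ = ((ik − 2ax)² − 2a)·χ; the odd-in-x pieces drop out.
⟨p²⟩ = 3.5356.

3.54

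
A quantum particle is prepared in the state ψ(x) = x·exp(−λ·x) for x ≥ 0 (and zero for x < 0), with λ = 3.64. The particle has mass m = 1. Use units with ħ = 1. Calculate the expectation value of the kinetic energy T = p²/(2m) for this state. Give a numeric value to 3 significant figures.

6.62

T = −(ħ²/2m) d²/dx², so ⟨T⟩ = −(ħ²/2m) ∫ ψ*·ψ'' dx / ∫|ψ|² dx; with m = 1.
Differentiate x·exp(−λ·x) with the product rule; every integrand then reduces to terms xʲ·e^(−2λx) on [0, ∞), with ∫₀^∞ xʲ·e^(−2λx) dx = j!/(2λ)^(j+1).
State is unnormalized: ∫|ψ|² dx = 0.0051837, and ∫ψ*·(−ħ²/2m · ψ'') dx = 0.034341, so ⟨T⟩ = 0.034341 / 0.0051837.
⟨T⟩ = 6.6248.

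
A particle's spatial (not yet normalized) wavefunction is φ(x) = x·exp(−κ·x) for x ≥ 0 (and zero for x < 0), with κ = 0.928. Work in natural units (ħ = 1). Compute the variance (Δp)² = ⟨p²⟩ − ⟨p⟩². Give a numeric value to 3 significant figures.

Compute ⟨p⟩ and ⟨p²⟩ separately; (Δp)² = ⟨p²⟩ − ⟨p⟩².
Differentiate x·exp(−κ·x) with the product rule; every integrand then reduces to terms xʲ·e^(−2κx) on [0, ∞), with ∫₀^∞ xʲ·e^(−2κx) dx = j!/(2κ)^(j+1).
Normalization: ∫|φ|² dx = 0.31282.
⟨p⟩ = 0.0000 and ⟨p²⟩ = 0.86118.
(Δp)² = 0.86118 − (0.0000)² = 0.86118.

0.861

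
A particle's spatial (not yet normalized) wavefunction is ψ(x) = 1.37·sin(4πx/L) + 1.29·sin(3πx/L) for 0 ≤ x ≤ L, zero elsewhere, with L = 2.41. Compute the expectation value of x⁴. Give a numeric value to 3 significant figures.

⟨x⁴⟩ = ∫ x⁴·|ψ|² dx / ∫|ψ|² dx (integrals over the domain).
On 0 ≤ x ≤ L (j ≠ l): ∫sin²(jπx/L) dx = L/2, ∫sin(jπx/L)·sin(lπx/L) dx = 0; diagonal moments ∫x·sin²(jπx/L) dx = L²/4, ∫x²·sin²(jπx/L) dx = L³·(1/6 − 1/(4j²π²)); cross terms ∫x·sin(jπx/L)·sin(lπx/L) dx = 0 for j + l even and −4jlL²/(π²(j² − l²)²) for j + l odd, ∫x²·sin(jπx/L)·sin(lπx/L) dx = (−1)^(j+l)·4jlL³/(π²(j² − l²)²); higher powers the same way via product-to-sum and parts.
State is unnormalized: ∫|ψ|² dx = 4.2669, and ∫ψ*·x⁴·ψ dx = 5.9035, so ⟨x⁴⟩ = 5.9035 / 4.2669.
⟨x⁴⟩ = 1.3836.

1.38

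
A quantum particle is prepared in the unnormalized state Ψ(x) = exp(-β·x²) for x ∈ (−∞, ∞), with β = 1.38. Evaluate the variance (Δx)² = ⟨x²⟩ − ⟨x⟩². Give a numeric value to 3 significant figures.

Compute ⟨x⟩ and ⟨x²⟩ separately, then (Δx)² = ⟨x²⟩ − ⟨x⟩².
Gaussian moments: ∫x^(2j)·e^(−2βx²) dx = (2j−1)!!/(4β)^j · √(π/(2β)), odd powers integrate to 0; here √(π/(2β)) = 1.0669.
Normalization: ∫|Ψ|² dx = 1.0669.
⟨x⟩ = 0.0000 and ⟨x²⟩ = 0.18116.
(Δx)² = 0.18116 − (0.0000)² = 0.18116.

0.181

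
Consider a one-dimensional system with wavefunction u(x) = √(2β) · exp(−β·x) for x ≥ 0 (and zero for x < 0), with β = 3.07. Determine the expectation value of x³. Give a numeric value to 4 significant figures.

0.02592

⟨x³⟩ = ∫ x³·|u|² dx (integrals over the domain).
Every integrand reduces to terms xʲ·e^(−2βx) on [0, ∞); use ∫₀^∞ xʲ·e^(−2βx) dx = j!/(2β)^(j+1).
⟨x³⟩ = 0.025921.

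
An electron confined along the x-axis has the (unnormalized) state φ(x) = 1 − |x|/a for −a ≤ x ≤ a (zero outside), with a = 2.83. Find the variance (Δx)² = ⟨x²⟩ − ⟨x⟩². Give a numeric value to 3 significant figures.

Compute ⟨x⟩ and ⟨x²⟩ separately, then (Δx)² = ⟨x²⟩ − ⟨x⟩².
φ is even, so ∫ over [−a, a] = 2∫₀ᵃ with φ = 1 − x/a there: ∫₀ᵃ (1 − x/a)² dx = a/3, ∫₀ᵃ x²(1 − x/a)² dx = a³/30, ∫₀ᵃ x⁴(1 − x/a)² dx = a⁵/105.
Normalization: ∫|φ|² dx = 1.8867.
⟨x⟩ = 0.0000 and ⟨x²⟩ = 0.80089.
(Δx)² = 0.80089 − (0.0000)² = 0.80089.

0.801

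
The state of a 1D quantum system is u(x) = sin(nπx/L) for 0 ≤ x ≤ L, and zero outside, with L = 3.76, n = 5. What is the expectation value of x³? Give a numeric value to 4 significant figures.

13.13

⟨x³⟩ = ∫ x³·|u|² dx / ∫|u|² dx (integrals over the domain).
With sin²θ = (1 − cos2θ)/2 on 0 ≤ x ≤ L: ∫sin²(nπx/L) dx = L/2, ∫x·sin²(nπx/L) dx = L²/4, ∫x²·sin²(nπx/L) dx = L³·(1/6 − 1/(4n²π²)); higher powers xᵏ the same way, integrating xᵏ·cos(2nπx/L) by parts.
State is unnormalized: ∫|u|² dx = 1.8800, and ∫u*·x³·u dx = 24.680, so ⟨x³⟩ = 24.680 / 1.8800.
⟨x³⟩ = 13.128.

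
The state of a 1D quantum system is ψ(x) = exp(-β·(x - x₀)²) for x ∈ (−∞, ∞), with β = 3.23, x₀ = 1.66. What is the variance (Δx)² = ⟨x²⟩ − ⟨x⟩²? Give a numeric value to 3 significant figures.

0.0774

Compute ⟨x⟩ and ⟨x²⟩ separately, then (Δx)² = ⟨x²⟩ − ⟨x⟩².
Gaussian moments (u = x − x₀): ∫u^(2j)·e^(−2βu²) du = (2j−1)!!/(4β)^j · √(π/(2β)), odd powers integrate to 0; here √(π/(2β)) = 0.69736.
Normalization: ∫|ψ|² dx = 0.69736.
⟨x⟩ = 1.6600 and ⟨x²⟩ = 2.8330.
(Δx)² = 2.8330 − (1.6600)² = 0.077399.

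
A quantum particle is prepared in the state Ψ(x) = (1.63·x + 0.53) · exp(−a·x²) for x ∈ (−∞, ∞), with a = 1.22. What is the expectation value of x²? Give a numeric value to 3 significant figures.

⟨x²⟩ = ∫ x²·|Ψ|² dx / ∫|Ψ|² dx (integrals over the domain).
Expand each integrand as polynomial × e^(−2ax²) and use ∫x^(2j)·e^(−2ax²) dx = (2j−1)!!/(4a)^j · √(π/(2a)), odd powers → 0; here √(π/(2a)) = 1.1347.
State is unnormalized: ∫|Ψ|² dx = 0.93652, and ∫Ψ*·x²·Ψ dx = 0.44510, so ⟨x²⟩ = 0.44510 / 0.93652.
⟨x²⟩ = 0.47527.

0.475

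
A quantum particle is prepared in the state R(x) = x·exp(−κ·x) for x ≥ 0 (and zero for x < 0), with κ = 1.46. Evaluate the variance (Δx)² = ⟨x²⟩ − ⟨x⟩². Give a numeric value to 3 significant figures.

0.352

Compute ⟨x⟩ and ⟨x²⟩ separately, then (Δx)² = ⟨x²⟩ − ⟨x⟩².
Every integrand reduces to terms xʲ·e^(−2κx) on [0, ∞); use ∫₀^∞ xʲ·e^(−2κx) dx = j!/(2κ)^(j+1).
Normalization: ∫|R|² dx = 0.080331.
⟨x⟩ = 1.0274 and ⟨x²⟩ = 1.4074.
(Δx)² = 1.4074 − (1.0274)² = 0.35185.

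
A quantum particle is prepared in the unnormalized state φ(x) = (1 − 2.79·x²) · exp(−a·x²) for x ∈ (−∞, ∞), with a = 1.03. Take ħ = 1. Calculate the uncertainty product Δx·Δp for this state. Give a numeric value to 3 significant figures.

Δx = √(⟨x²⟩−⟨x⟩²), Δp = √(⟨p²⟩−⟨p⟩²).
Expand each integrand as polynomial × e^(−2ax²) and use ∫x^(2j)·e^(−2ax²) dx = (2j−1)!!/(4a)^j · √(π/(2a)), odd powers → 0; here √(π/(2a)) = 1.2349. Differentiate with the product rule, d/dx e^(−ax²) = −2ax·e^(−ax²).
Normalization: ∫|φ|² dx = 1.2613.
⟨x⟩ = 0.0000, ⟨x²⟩ = 0.90674 ⇒ Δx = 0.95223.
⟨p⟩ = 0.0000, ⟨p²⟩ = 5.6115 ⇒ Δp = 2.3689.
Δx·Δp = 2.2557.

2.26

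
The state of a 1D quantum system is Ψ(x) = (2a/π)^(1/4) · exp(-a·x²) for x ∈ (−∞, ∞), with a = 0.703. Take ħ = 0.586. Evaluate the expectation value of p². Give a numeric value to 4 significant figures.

0.2414

p² Ψ = −ħ² d²Ψ/dx²; ⟨p²⟩ = −ħ² ∫ Ψ*·Ψ'' dx.
Gaussian moments: ∫x^(2j)·e^(−2ax²) dx = (2j−1)!!/(4a)^j · √(π/(2a)), odd powers integrate to 0; here √(π/(2a)) = 1.4948. Derivatives: d/dx e^(−ax²) = −2ax·e^(−ax²), d²/dx² e^(−ax²) = (4a²x² − 2a)·e^(−ax²).
⟨p²⟩ = 0.24141.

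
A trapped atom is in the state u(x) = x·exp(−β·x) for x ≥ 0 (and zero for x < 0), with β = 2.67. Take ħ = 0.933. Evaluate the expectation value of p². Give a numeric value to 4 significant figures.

6.206

p² u = −ħ² d²u/dx²; ⟨p²⟩ = −ħ² ∫ u*·u'' dx / ∫|u|² dx.
Differentiate x·exp(−β·x) with the product rule; every integrand then reduces to terms xʲ·e^(−2βx) on [0, ∞), with ∫₀^∞ xʲ·e^(−2βx) dx = j!/(2β)^(j+1).
State is unnormalized: ∫|u|² dx = 0.013134, and ∫u*·(−ħ² u'') dx = 0.081506, so ⟨p²⟩ = 0.081506 / 0.013134.
⟨p²⟩ = 6.2056.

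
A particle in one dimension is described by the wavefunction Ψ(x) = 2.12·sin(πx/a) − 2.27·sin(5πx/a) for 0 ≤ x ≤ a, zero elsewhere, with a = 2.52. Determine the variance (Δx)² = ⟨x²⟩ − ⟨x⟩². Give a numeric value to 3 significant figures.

0.328

Compute ⟨x⟩ and ⟨x²⟩ separately, then (Δx)² = ⟨x²⟩ − ⟨x⟩².
On 0 ≤ x ≤ a (j ≠ l): ∫sin²(jπx/a) dx = a/2, ∫sin(jπx/a)·sin(lπx/a) dx = 0; diagonal moments ∫x·sin²(jπx/a) dx = a²/4, ∫x²·sin²(jπx/a) dx = a³·(1/6 − 1/(4j²π²)); cross terms ∫x·sin(jπx/a)·sin(lπx/a) dx = 0 for j + l even and −4jla²/(π²(j² − l²)²) for j + l odd, ∫x²·sin(jπx/a)·sin(lπx/a) dx = (−1)^(j+l)·4jla³/(π²(j² − l²)²); higher powers the same way via product-to-sum and parts.
Normalization: ∫|Ψ|² dx = 12.156.
⟨x⟩ = 1.2600 and ⟨x²⟩ = 1.9155.
(Δx)² = 1.9155 − (1.2600)² = 0.32787.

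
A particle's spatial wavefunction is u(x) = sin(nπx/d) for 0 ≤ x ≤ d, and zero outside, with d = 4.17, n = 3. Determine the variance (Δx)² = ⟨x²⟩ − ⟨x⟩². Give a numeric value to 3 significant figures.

1.35

Compute ⟨x⟩ and ⟨x²⟩ separately, then (Δx)² = ⟨x²⟩ − ⟨x⟩².
With sin²θ = (1 − cos2θ)/2 on 0 ≤ x ≤ d: ∫sin²(nπx/d) dx = d/2, ∫x·sin²(nπx/d) dx = d²/4, ∫x²·sin²(nπx/d) dx = d³·(1/6 − 1/(4n²π²)); higher powers xᵏ the same way, integrating xᵏ·cos(2nπx/d) by parts.
Normalization: ∫|u|² dx = 2.0850.
⟨x⟩ = 2.0850 and ⟨x²⟩ = 5.6984.
(Δx)² = 5.6984 − (2.0850)² = 1.3512.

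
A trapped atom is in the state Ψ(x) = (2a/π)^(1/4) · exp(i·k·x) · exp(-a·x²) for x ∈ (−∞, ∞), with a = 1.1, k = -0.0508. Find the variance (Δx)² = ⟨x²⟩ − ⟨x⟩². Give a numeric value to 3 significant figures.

Compute ⟨x⟩ and ⟨x²⟩ separately, then (Δx)² = ⟨x²⟩ − ⟨x⟩².
Gaussian moments: ∫x^(2j)·e^(−2ax²) dx = (2j−1)!!/(4a)^j · √(π/(2a)), odd powers integrate to 0; here √(π/(2a)) = 1.1950.
⟨x⟩ = 0.0000 and ⟨x²⟩ = 0.22727.
(Δx)² = 0.22727 − (0.0000)² = 0.22727.

0.227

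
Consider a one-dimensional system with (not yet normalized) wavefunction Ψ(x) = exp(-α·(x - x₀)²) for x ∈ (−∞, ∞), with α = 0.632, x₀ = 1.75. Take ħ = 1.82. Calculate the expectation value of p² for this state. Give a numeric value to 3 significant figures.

p² Ψ = −ħ² d²Ψ/dx²; ⟨p²⟩ = −ħ² ∫ Ψ*·Ψ'' dx / ∫|Ψ|² dx.
Gaussian moments (u = x − x₀): ∫u^(2j)·e^(−2αu²) du = (2j−1)!!/(4α)^j · √(π/(2α)), odd powers integrate to 0; here √(π/(2α)) = 1.5765. Derivatives: d/dx e^(−αu²) = −2αu·e^(−αu²), d²/dx² e^(−αu²) = (4α²u² − 2α)·e^(−αu²).
State is unnormalized: ∫|Ψ|² dx = 1.5765, and ∫Ψ*·(−ħ² Ψ'') dx = 3.3004, so ⟨p²⟩ = 3.3004 / 1.5765.
⟨p²⟩ = 2.0934.

2.09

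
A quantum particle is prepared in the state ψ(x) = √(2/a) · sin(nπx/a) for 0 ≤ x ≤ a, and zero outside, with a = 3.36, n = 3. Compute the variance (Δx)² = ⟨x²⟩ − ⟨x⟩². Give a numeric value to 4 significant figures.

Compute ⟨x⟩ and ⟨x²⟩ separately, then (Δx)² = ⟨x²⟩ − ⟨x⟩².
With sin²θ = (1 − cos2θ)/2 on 0 ≤ x ≤ a: ∫sin²(nπx/a) dx = a/2, ∫x·sin²(nπx/a) dx = a²/4, ∫x²·sin²(nπx/a) dx = a³·(1/6 − 1/(4n²π²)); higher powers xᵏ the same way, integrating xᵏ·cos(2nπx/a) by parts.
⟨x⟩ = 1.6800 and ⟨x²⟩ = 3.6997.
(Δx)² = 3.6997 − (1.6800)² = 0.87725.

0.8773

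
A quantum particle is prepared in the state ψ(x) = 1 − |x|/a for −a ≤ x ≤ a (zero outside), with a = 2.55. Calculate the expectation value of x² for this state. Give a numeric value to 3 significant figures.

0.650

⟨x²⟩ = ∫ x²·|ψ|² dx / ∫|ψ|² dx (integrals over the domain).
ψ is even, so ∫ over [−a, a] = 2∫₀ᵃ with ψ = 1 − x/a there: ∫₀ᵃ (1 − x/a)² dx = a/3, ∫₀ᵃ x²(1 − x/a)² dx = a³/30, ∫₀ᵃ x⁴(1 − x/a)² dx = a⁵/105.
State is unnormalized: ∫|ψ|² dx = 1.7000, and ∫ψ*·x²·ψ dx = 1.1054, so ⟨x²⟩ = 1.1054 / 1.7000.
⟨x²⟩ = 0.65025.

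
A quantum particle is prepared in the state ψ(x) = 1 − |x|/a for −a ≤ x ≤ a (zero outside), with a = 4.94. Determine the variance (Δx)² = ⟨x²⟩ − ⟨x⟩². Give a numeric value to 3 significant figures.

Compute ⟨x⟩ and ⟨x²⟩ separately, then (Δx)² = ⟨x²⟩ − ⟨x⟩².
ψ is even, so ∫ over [−a, a] = 2∫₀ᵃ with ψ = 1 − x/a there: ∫₀ᵃ (1 − x/a)² dx = a/3, ∫₀ᵃ x²(1 − x/a)² dx = a³/30, ∫₀ᵃ x⁴(1 − x/a)² dx = a⁵/105.
Normalization: ∫|ψ|² dx = 3.2933.
⟨x⟩ = 0.0000 and ⟨x²⟩ = 2.4404.
(Δx)² = 2.4404 − (0.0000)² = 2.4404.

2.44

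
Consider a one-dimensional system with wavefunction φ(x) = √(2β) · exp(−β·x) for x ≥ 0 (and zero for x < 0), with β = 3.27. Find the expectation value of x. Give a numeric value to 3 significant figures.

⟨x⟩ = ∫ x·|φ|² dx (integrals over the domain).
Every integrand reduces to terms xʲ·e^(−2βx) on [0, ∞); use ∫₀^∞ xʲ·e^(−2βx) dx = j!/(2β)^(j+1).
⟨x⟩ = 0.15291.

0.153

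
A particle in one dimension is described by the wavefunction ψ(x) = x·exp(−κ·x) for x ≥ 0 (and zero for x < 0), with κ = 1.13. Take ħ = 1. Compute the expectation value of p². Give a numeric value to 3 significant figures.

p² ψ = −ħ² d²ψ/dx²; ⟨p²⟩ = −ħ² ∫ ψ*·ψ'' dx / ∫|ψ|² dx.
Differentiate x·exp(−κ·x) with the product rule; every integrand then reduces to terms xʲ·e^(−2κx) on [0, ∞), with ∫₀^∞ xʲ·e^(−2κx) dx = j!/(2κ)^(j+1).
State is unnormalized: ∫|ψ|² dx = 0.17326, and ∫ψ*·(−ħ² ψ'') dx = 0.22124, so ⟨p²⟩ = 0.22124 / 0.17326.
⟨p²⟩ = 1.2769.

1.28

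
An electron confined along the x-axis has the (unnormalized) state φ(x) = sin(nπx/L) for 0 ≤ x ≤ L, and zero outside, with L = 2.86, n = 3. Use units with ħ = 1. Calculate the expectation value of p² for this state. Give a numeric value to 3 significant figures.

p² φ = −ħ² d²φ/dx²; ⟨p²⟩ = −ħ² ∫ φ*·φ'' dx / ∫|φ|² dx.
d/dx sin(nπx/L) = (nπ/L)·cos(nπx/L) and d²/dx² sin(nπx/L) = −(nπ/L)²·sin(nπx/L); on 0 ≤ x ≤ L, ∫sin²(nπx/L) dx = L/2 and ∫sin(nπx/L)·cos(nπx/L) dx = 0.
State is unnormalized: ∫|φ|² dx = 1.4300, and ∫φ*·(−ħ² φ'') dx = 15.529, so ⟨p²⟩ = 15.529 / 1.4300.
⟨p²⟩ = 10.860.

10.9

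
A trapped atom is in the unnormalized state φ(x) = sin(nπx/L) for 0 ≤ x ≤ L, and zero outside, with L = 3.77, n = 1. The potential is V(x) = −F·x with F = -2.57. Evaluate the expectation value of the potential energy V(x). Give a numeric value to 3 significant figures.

⟨V⟩ = ∫ V(x)·|φ|² dx / ∫|φ|² dx.
With sin²θ = (1 − cos2θ)/2 on 0 ≤ x ≤ L: ∫sin²(nπx/L) dx = L/2, ∫x·sin²(nπx/L) dx = L²/4, ∫x²·sin²(nπx/L) dx = L³·(1/6 − 1/(4n²π²)); higher powers xᵏ the same way, integrating xᵏ·cos(2nπx/L) by parts.
State is unnormalized: ∫|φ|² dx = 1.8850, and ∫φ*·V(x)·φ dx = 9.1318, so ⟨V⟩ = 9.1318 / 1.8850.
⟨V⟩ = 4.8445.

4.84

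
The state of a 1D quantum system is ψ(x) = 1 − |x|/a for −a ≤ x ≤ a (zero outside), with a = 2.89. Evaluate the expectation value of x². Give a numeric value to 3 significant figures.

0.835

⟨x²⟩ = ∫ x²·|ψ|² dx / ∫|ψ|² dx (integrals over the domain).
ψ is even, so ∫ over [−a, a] = 2∫₀ᵃ with ψ = 1 − x/a there: ∫₀ᵃ (1 − x/a)² dx = a/3, ∫₀ᵃ x²(1 − x/a)² dx = a³/30, ∫₀ᵃ x⁴(1 − x/a)² dx = a⁵/105.
State is unnormalized: ∫|ψ|² dx = 1.9267, and ∫ψ*·x²·ψ dx = 1.6092, so ⟨x²⟩ = 1.6092 / 1.9267.
⟨x²⟩ = 0.83521.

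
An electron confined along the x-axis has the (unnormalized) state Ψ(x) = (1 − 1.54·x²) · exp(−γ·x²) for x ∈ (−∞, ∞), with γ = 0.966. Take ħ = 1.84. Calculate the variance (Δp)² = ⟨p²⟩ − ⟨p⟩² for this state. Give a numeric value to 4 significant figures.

14.00

Compute ⟨p⟩ and ⟨p²⟩ separately; (Δp)² = ⟨p²⟩ − ⟨p⟩².
Expand each integrand as polynomial × e^(−2γx²) and use ∫x^(2j)·e^(−2γx²) dx = (2j−1)!!/(4γ)^j · √(π/(2γ)), odd powers → 0; here √(π/(2γ)) = 1.2752. Differentiate with the product rule, d/dx e^(−γx²) = −2γx·e^(−γx²).
Normalization: ∫|Ψ|² dx = 0.86639.
⟨p⟩ = 0.0000 and ⟨p²⟩ = 14.003.
(Δp)² = 14.003 − (0.0000)² = 14.003.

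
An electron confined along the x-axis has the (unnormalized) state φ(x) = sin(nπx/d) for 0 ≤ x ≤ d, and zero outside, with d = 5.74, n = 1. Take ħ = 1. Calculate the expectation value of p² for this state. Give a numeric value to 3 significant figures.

p² φ = −ħ² d²φ/dx²; ⟨p²⟩ = −ħ² ∫ φ*·φ'' dx / ∫|φ|² dx.
d/dx sin(nπx/d) = (nπ/d)·cos(nπx/d) and d²/dx² sin(nπx/d) = −(nπ/d)²·sin(nπx/d); on 0 ≤ x ≤ d, ∫sin²(nπx/d) dx = d/2 and ∫sin(nπx/d)·cos(nπx/d) dx = 0.
State is unnormalized: ∫|φ|² dx = 2.8700, and ∫φ*·(−ħ² φ'') dx = 0.85972, so ⟨p²⟩ = 0.85972 / 2.8700.
⟨p²⟩ = 0.29955.

0.300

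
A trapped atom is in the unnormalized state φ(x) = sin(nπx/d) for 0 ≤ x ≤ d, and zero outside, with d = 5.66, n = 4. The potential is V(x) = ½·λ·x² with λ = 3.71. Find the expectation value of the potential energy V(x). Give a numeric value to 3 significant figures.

19.6

⟨V⟩ = ∫ V(x)·|φ|² dx / ∫|φ|² dx.
With sin²θ = (1 − cos2θ)/2 on 0 ≤ x ≤ d: ∫sin²(nπx/d) dx = d/2, ∫x·sin²(nπx/d) dx = d²/4, ∫x²·sin²(nπx/d) dx = d³·(1/6 − 1/(4n²π²)); higher powers xᵏ the same way, integrating xᵏ·cos(2nπx/d) by parts.
State is unnormalized: ∫|φ|² dx = 2.8300, and ∫φ*·V(x)·φ dx = 55.526, so ⟨V⟩ = 55.526 / 2.8300.
⟨V⟩ = 19.621.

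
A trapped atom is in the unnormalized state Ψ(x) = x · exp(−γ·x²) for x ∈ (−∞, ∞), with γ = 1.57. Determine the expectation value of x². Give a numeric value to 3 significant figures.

⟨x²⟩ = ∫ x²·|Ψ|² dx / ∫|Ψ|² dx (integrals over the domain).
Expand each integrand as polynomial × e^(−2γx²) and use ∫x^(2j)·e^(−2γx²) dx = (2j−1)!!/(4γ)^j · √(π/(2γ)), odd powers → 0; here √(π/(2γ)) = 1.0003.
State is unnormalized: ∫|Ψ|² dx = 0.15928, and ∫Ψ*·x²·Ψ dx = 0.076087, so ⟨x²⟩ = 0.076087 / 0.15928.
⟨x²⟩ = 0.47771.

0.478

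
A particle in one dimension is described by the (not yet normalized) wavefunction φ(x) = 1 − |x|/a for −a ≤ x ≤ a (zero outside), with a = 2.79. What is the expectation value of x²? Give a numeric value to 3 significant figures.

0.778

⟨x²⟩ = ∫ x²·|φ|² dx / ∫|φ|² dx (integrals over the domain).
φ is even, so ∫ over [−a, a] = 2∫₀ᵃ with φ = 1 − x/a there: ∫₀ᵃ (1 − x/a)² dx = a/3, ∫₀ᵃ x²(1 − x/a)² dx = a³/30, ∫₀ᵃ x⁴(1 − x/a)² dx = a⁵/105.
State is unnormalized: ∫|φ|² dx = 1.8600, and ∫φ*·x²·φ dx = 1.4478, so ⟨x²⟩ = 1.4478 / 1.8600.
⟨x²⟩ = 0.77841.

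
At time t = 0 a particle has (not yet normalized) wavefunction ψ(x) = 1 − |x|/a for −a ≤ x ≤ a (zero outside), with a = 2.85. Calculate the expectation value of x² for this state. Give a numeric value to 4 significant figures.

⟨x²⟩ = ∫ x²·|ψ|² dx / ∫|ψ|² dx (integrals over the domain).
ψ is even, so ∫ over [−a, a] = 2∫₀ᵃ with ψ = 1 − x/a there: ∫₀ᵃ (1 − x/a)² dx = a/3, ∫₀ᵃ x²(1 − x/a)² dx = a³/30, ∫₀ᵃ x⁴(1 − x/a)² dx = a⁵/105.
State is unnormalized: ∫|ψ|² dx = 1.9000, and ∫ψ*·x²·ψ dx = 1.5433, so ⟨x²⟩ = 1.5433 / 1.9000.
⟨x²⟩ = 0.81225.

0.8123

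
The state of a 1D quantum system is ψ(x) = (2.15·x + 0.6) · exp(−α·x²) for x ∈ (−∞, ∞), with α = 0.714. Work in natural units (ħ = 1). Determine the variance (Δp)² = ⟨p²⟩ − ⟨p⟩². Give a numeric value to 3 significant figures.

Compute ⟨p⟩ and ⟨p²⟩ separately; (Δp)² = ⟨p²⟩ − ⟨p⟩².
Expand each integrand as polynomial × e^(−2αx²) and use ∫x^(2j)·e^(−2αx²) dx = (2j−1)!!/(4α)^j · √(π/(2α)), odd powers → 0; here √(π/(2α)) = 1.4832. Differentiate with the product rule, d/dx e^(−αx²) = −2αx·e^(−αx²).
Normalization: ∫|ψ|² dx = 2.9346.
⟨p⟩ = 0.0000 and ⟨p²⟩ = 1.8822.
(Δp)² = 1.8822 − (0.0000)² = 1.8822.

1.88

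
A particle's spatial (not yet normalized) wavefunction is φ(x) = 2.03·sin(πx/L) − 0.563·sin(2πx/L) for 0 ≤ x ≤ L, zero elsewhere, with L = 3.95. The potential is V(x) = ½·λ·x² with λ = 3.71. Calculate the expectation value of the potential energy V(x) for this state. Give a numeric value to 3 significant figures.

⟨V⟩ = ∫ V(x)·|φ|² dx / ∫|φ|² dx.
On 0 ≤ x ≤ L (j ≠ l): ∫sin²(jπx/L) dx = L/2, ∫sin(jπx/L)·sin(lπx/L) dx = 0; diagonal moments ∫x·sin²(jπx/L) dx = L²/4, ∫x²·sin²(jπx/L) dx = L³·(1/6 − 1/(4j²π²)); cross terms ∫x·sin(jπx/L)·sin(lπx/L) dx = 0 for j + l even and −4jlL²/(π²(j² − l²)²) for j + l odd, ∫x²·sin(jπx/L)·sin(lπx/L) dx = (−1)^(j+l)·4jlL³/(π²(j² − l²)²); higher powers the same way via product-to-sum and parts.
State is unnormalized: ∫|φ|² dx = 8.7648, and ∫φ*·V(x)·φ dx = 95.931, so ⟨V⟩ = 95.931 / 8.7648.
⟨V⟩ = 10.945.

10.9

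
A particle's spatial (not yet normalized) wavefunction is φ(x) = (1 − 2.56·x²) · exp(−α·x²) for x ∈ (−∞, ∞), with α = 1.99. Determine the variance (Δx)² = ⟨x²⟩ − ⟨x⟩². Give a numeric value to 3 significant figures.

0.117

Compute ⟨x⟩ and ⟨x²⟩ separately, then (Δx)² = ⟨x²⟩ − ⟨x⟩².
Expand each integrand as polynomial × e^(−2αx²) and use ∫x^(2j)·e^(−2αx²) dx = (2j−1)!!/(4α)^j · √(π/(2α)), odd powers → 0; here √(π/(2α)) = 0.88845.
Normalization: ∫|φ|² dx = 0.59267.
⟨x⟩ = 0.0000 and ⟨x²⟩ = 0.11711.
(Δx)² = 0.11711 − (0.0000)² = 0.11711.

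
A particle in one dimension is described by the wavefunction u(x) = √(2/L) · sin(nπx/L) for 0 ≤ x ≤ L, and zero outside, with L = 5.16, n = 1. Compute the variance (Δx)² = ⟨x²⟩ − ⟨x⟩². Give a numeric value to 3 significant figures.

0.870

Compute ⟨x⟩ and ⟨x²⟩ separately, then (Δx)² = ⟨x²⟩ − ⟨x⟩².
With sin²θ = (1 − cos2θ)/2 on 0 ≤ x ≤ L: ∫sin²(nπx/L) dx = L/2, ∫x·sin²(nπx/L) dx = L²/4, ∫x²·sin²(nπx/L) dx = L³·(1/6 − 1/(4n²π²)); higher powers xᵏ the same way, integrating xᵏ·cos(2nπx/L) by parts.
⟨x⟩ = 2.5800 and ⟨x²⟩ = 7.5263.
(Δx)² = 7.5263 − (2.5800)² = 0.86993.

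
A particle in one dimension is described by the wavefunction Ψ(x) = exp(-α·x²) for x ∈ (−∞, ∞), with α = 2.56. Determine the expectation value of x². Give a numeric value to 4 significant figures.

0.09766

⟨x²⟩ = ∫ x²·|Ψ|² dx / ∫|Ψ|² dx (integrals over the domain).
Gaussian moments: ∫x^(2j)·e^(−2αx²) dx = (2j−1)!!/(4α)^j · √(π/(2α)), odd powers integrate to 0; here √(π/(2α)) = 0.78332.
State is unnormalized: ∫|Ψ|² dx = 0.78332, and ∫Ψ*·x²·Ψ dx = 0.076496, so ⟨x²⟩ = 0.076496 / 0.78332.
⟨x²⟩ = 0.097656.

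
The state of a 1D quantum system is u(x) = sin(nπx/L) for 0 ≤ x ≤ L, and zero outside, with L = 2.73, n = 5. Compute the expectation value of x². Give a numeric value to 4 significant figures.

2.469

⟨x²⟩ = ∫ x²·|u|² dx / ∫|u|² dx (integrals over the domain).
With sin²θ = (1 − cos2θ)/2 on 0 ≤ x ≤ L: ∫sin²(nπx/L) dx = L/2, ∫x·sin²(nπx/L) dx = L²/4, ∫x²·sin²(nπx/L) dx = L³·(1/6 − 1/(4n²π²)); higher powers xᵏ the same way, integrating xᵏ·cos(2nπx/L) by parts.
State is unnormalized: ∫|u|² dx = 1.3650, and ∫u*·x²·u dx = 3.3705, so ⟨x²⟩ = 3.3705 / 1.3650.
⟨x²⟩ = 2.4692.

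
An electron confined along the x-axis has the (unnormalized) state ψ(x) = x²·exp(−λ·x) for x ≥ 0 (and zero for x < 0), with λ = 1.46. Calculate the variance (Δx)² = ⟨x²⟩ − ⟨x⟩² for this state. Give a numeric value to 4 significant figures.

0.5864

Compute ⟨x⟩ and ⟨x²⟩ separately, then (Δx)² = ⟨x²⟩ − ⟨x⟩².
Every integrand reduces to terms xʲ·e^(−2λx) on [0, ∞); use ∫₀^∞ xʲ·e^(−2λx) dx = j!/(2λ)^(j+1).
Normalization: ∫|ψ|² dx = 0.11306.
⟨x⟩ = 1.7123 and ⟨x²⟩ = 3.5185.
(Δx)² = 3.5185 − (1.7123)² = 0.58641.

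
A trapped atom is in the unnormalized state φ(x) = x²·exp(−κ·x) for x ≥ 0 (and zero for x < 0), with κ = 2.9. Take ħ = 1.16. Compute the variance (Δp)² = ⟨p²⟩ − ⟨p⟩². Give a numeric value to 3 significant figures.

Compute ⟨p⟩ and ⟨p²⟩ separately; (Δp)² = ⟨p²⟩ − ⟨p⟩².
Differentiate x²·exp(−κ·x) with the product rule; every integrand then reduces to terms xʲ·e^(−2κx) on [0, ∞), with ∫₀^∞ xʲ·e^(−2κx) dx = j!/(2κ)^(j+1).
Normalization: ∫|φ|² dx = 0.0036565.
⟨p⟩ = 0.0000 and ⟨p²⟩ = 3.7722.
(Δp)² = 3.7722 − (0.0000)² = 3.7722.

3.77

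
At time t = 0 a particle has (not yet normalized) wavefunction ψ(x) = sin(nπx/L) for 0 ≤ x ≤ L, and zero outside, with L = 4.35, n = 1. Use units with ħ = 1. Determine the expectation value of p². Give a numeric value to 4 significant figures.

0.5216

p² ψ = −ħ² d²ψ/dx²; ⟨p²⟩ = −ħ² ∫ ψ*·ψ'' dx / ∫|ψ|² dx.
d/dx sin(nπx/L) = (nπ/L)·cos(nπx/L) and d²/dx² sin(nπx/L) = −(nπ/L)²·sin(nπx/L); on 0 ≤ x ≤ L, ∫sin²(nπx/L) dx = L/2 and ∫sin(nπx/L)·cos(nπx/L) dx = 0.
State is unnormalized: ∫|ψ|² dx = 2.1750, and ∫ψ*·(−ħ² ψ'') dx = 1.1344, so ⟨p²⟩ = 1.1344 / 2.1750.
⟨p²⟩ = 0.52158.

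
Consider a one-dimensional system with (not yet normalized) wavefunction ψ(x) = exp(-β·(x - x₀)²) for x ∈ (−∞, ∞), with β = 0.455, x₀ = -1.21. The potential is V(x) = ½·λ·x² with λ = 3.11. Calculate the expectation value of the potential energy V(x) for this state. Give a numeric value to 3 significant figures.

3.13

⟨V⟩ = ∫ V(x)·|ψ|² dx / ∫|ψ|² dx.
Gaussian moments (u = x − x₀): ∫u^(2j)·e^(−2βu²) du = (2j−1)!!/(4β)^j · √(π/(2β)), odd powers integrate to 0; here √(π/(2β)) = 1.8580.
State is unnormalized: ∫|ψ|² dx = 1.8580, and ∫ψ*·V(x)·ψ dx = 5.8176, so ⟨V⟩ = 5.8176 / 1.8580.
⟨V⟩ = 3.1311.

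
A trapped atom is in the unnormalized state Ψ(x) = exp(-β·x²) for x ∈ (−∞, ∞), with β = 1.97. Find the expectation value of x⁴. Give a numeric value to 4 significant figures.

0.04831

⟨x⁴⟩ = ∫ x⁴·|Ψ|² dx / ∫|Ψ|² dx (integrals over the domain).
Gaussian moments: ∫x^(2j)·e^(−2βx²) dx = (2j−1)!!/(4β)^j · √(π/(2β)), odd powers integrate to 0; here √(π/(2β)) = 0.89295.
State is unnormalized: ∫|Ψ|² dx = 0.89295, and ∫Ψ*·x⁴·Ψ dx = 0.043142, so ⟨x⁴⟩ = 0.043142 / 0.89295.
⟨x⁴⟩ = 0.048314.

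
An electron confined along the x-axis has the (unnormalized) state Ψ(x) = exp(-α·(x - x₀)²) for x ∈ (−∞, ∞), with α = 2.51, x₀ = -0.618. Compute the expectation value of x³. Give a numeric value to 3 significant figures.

⟨x³⟩ = ∫ x³·|Ψ|² dx / ∫|Ψ|² dx (integrals over the domain).
Gaussian moments (u = x − x₀): ∫u^(2j)·e^(−2αu²) du = (2j−1)!!/(4α)^j · √(π/(2α)), odd powers integrate to 0; here √(π/(2α)) = 0.79108.
State is unnormalized: ∫|Ψ|² dx = 0.79108, and ∫Ψ*·x³·Ψ dx = -0.33280, so ⟨x³⟩ = -0.33280 / 0.79108.
⟨x³⟩ = -0.42069.

-0.421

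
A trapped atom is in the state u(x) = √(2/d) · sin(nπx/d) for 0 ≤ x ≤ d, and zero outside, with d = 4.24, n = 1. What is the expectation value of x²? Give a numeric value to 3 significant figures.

⟨x²⟩ = ∫ x²·|u|² dx (integrals over the domain).
With sin²θ = (1 − cos2θ)/2 on 0 ≤ x ≤ d: ∫sin²(nπx/d) dx = d/2, ∫x·sin²(nπx/d) dx = d²/4, ∫x²·sin²(nπx/d) dx = d³·(1/6 − 1/(4n²π²)); higher powers xᵏ the same way, integrating xᵏ·cos(2nπx/d) by parts.
⟨x²⟩ = 5.0818.

5.08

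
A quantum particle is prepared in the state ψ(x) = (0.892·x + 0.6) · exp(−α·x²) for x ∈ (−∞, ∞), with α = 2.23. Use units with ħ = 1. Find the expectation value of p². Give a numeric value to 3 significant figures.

p² ψ = −ħ² d²ψ/dx²; ⟨p²⟩ = −ħ² ∫ ψ*·ψ'' dx / ∫|ψ|² dx.
Expand each integrand as polynomial × e^(−2αx²) and use ∫x^(2j)·e^(−2αx²) dx = (2j−1)!!/(4α)^j · √(π/(2α)), odd powers → 0; here √(π/(2α)) = 0.83928. Differentiate with the product rule, d/dx e^(−αx²) = −2αx·e^(−αx²).
State is unnormalized: ∫|ψ|² dx = 0.37701, and ∫ψ*·(−ħ² ψ'') dx = 1.1746, so ⟨p²⟩ = 1.1746 / 0.37701.
⟨p²⟩ = 3.1156.

3.12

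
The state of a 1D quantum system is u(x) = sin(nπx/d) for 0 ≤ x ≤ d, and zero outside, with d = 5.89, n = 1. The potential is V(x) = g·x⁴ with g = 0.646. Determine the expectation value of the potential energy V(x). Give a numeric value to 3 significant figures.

⟨V⟩ = ∫ V(x)·|u|² dx / ∫|u|² dx.
With sin²θ = (1 − cos2θ)/2 on 0 ≤ x ≤ d: ∫sin²(nπx/d) dx = d/2, ∫x·sin²(nπx/d) dx = d²/4, ∫x²·sin²(nπx/d) dx = d³·(1/6 − 1/(4n²π²)); higher powers xᵏ the same way, integrating xᵏ·cos(2nπx/d) by parts.
State is unnormalized: ∫|u|² dx = 2.9450, and ∫u*·V(x)·u dx = 261.20, so ⟨V⟩ = 261.20 / 2.9450.
⟨V⟩ = 88.694.

88.7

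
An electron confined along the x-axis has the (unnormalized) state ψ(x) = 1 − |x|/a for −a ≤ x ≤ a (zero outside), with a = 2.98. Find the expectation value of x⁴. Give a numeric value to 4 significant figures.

2.253

⟨x⁴⟩ = ∫ x⁴·|ψ|² dx / ∫|ψ|² dx (integrals over the domain).
ψ is even, so ∫ over [−a, a] = 2∫₀ᵃ with ψ = 1 − x/a there: ∫₀ᵃ (1 − x/a)² dx = a/3, ∫₀ᵃ x²(1 − x/a)² dx = a³/30, ∫₀ᵃ x⁴(1 − x/a)² dx = a⁵/105.
State is unnormalized: ∫|ψ|² dx = 1.9867, and ∫ψ*·x⁴·ψ dx = 4.4763, so ⟨x⁴⟩ = 4.4763 / 1.9867.
⟨x⁴⟩ = 2.2532.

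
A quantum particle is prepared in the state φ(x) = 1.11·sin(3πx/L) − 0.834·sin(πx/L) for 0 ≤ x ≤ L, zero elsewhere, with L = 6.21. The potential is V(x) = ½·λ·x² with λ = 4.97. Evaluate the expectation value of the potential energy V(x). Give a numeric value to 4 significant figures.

26.35

⟨V⟩ = ∫ V(x)·|φ|² dx / ∫|φ|² dx.
On 0 ≤ x ≤ L (j ≠ l): ∫sin²(jπx/L) dx = L/2, ∫sin(jπx/L)·sin(lπx/L) dx = 0; diagonal moments ∫x·sin²(jπx/L) dx = L²/4, ∫x²·sin²(jπx/L) dx = L³·(1/6 − 1/(4j²π²)); cross terms ∫x·sin(jπx/L)·sin(lπx/L) dx = 0 for j + l even and −4jlL²/(π²(j² − l²)²) for j + l odd, ∫x²·sin(jπx/L)·sin(lπx/L) dx = (−1)^(j+l)·4jlL³/(π²(j² − l²)²); higher powers the same way via product-to-sum and parts.
State is unnormalized: ∫|φ|² dx = 5.9854, and ∫φ*·V(x)·φ dx = 157.71, so ⟨V⟩ = 157.71 / 5.9854.
⟨V⟩ = 26.350.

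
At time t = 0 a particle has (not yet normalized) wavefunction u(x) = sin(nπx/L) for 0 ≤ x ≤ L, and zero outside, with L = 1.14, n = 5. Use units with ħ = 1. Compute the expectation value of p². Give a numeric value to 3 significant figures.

p² u = −ħ² d²u/dx²; ⟨p²⟩ = −ħ² ∫ u*·u'' dx / ∫|u|² dx.
d/dx sin(nπx/L) = (nπ/L)·cos(nπx/L) and d²/dx² sin(nπx/L) = −(nπ/L)²·sin(nπx/L); on 0 ≤ x ≤ L, ∫sin²(nπx/L) dx = L/2 and ∫sin(nπx/L)·cos(nπx/L) dx = 0.
State is unnormalized: ∫|u|² dx = 0.57000, and ∫u*·(−ħ² u'') dx = 108.22, so ⟨p²⟩ = 108.22 / 0.57000.
⟨p²⟩ = 189.86.

190.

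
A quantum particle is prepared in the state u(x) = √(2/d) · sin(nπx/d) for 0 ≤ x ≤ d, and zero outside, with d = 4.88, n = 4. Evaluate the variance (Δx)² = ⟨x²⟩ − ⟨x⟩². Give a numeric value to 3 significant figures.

1.91

Compute ⟨x⟩ and ⟨x²⟩ separately, then (Δx)² = ⟨x²⟩ − ⟨x⟩².
With sin²θ = (1 − cos2θ)/2 on 0 ≤ x ≤ d: ∫sin²(nπx/d) dx = d/2, ∫x·sin²(nπx/d) dx = d²/4, ∫x²·sin²(nπx/d) dx = d³·(1/6 − 1/(4n²π²)); higher powers xᵏ the same way, integrating xᵏ·cos(2nπx/d) by parts.
⟨x⟩ = 2.4400 and ⟨x²⟩ = 7.8627.
(Δx)² = 7.8627 − (2.4400)² = 1.9091.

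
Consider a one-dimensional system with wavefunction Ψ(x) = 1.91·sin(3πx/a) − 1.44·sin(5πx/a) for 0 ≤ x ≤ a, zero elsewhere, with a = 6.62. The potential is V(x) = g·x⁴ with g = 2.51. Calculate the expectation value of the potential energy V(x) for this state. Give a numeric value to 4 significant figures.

553.9

⟨V⟩ = ∫ V(x)·|Ψ|² dx / ∫|Ψ|² dx.
On 0 ≤ x ≤ a (j ≠ l): ∫sin²(jπx/a) dx = a/2, ∫sin(jπx/a)·sin(lπx/a) dx = 0; diagonal moments ∫x·sin²(jπx/a) dx = a²/4, ∫x²·sin²(jπx/a) dx = a³·(1/6 − 1/(4j²π²)); cross terms ∫x·sin(jπx/a)·sin(lπx/a) dx = 0 for j + l even and −4jla²/(π²(j² − l²)²) for j + l odd, ∫x²·sin(jπx/a)·sin(lπx/a) dx = (−1)^(j+l)·4jla³/(π²(j² − l²)²); higher powers the same way via product-to-sum and parts.
State is unnormalized: ∫|Ψ|² dx = 18.939, and ∫Ψ*·V(x)·Ψ dx = 10491., so ⟨V⟩ = 10491. / 18.939.
⟨V⟩ = 553.93.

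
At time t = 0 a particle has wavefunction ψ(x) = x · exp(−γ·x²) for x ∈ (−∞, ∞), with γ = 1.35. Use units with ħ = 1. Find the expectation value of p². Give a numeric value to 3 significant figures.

p² ψ = −ħ² d²ψ/dx²; ⟨p²⟩ = −ħ² ∫ ψ*·ψ'' dx / ∫|ψ|² dx.
Expand each integrand as polynomial × e^(−2γx²) and use ∫x^(2j)·e^(−2γx²) dx = (2j−1)!!/(4γ)^j · √(π/(2γ)), odd powers → 0; here √(π/(2γ)) = 1.0787. Differentiate with the product rule, d/dx e^(−γx²) = −2γx·e^(−γx²).
State is unnormalized: ∫|ψ|² dx = 0.19976, and ∫ψ*·(−ħ² ψ'') dx = 0.80901, so ⟨p²⟩ = 0.80901 / 0.19976.
⟨p²⟩ = 4.0500.

4.05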